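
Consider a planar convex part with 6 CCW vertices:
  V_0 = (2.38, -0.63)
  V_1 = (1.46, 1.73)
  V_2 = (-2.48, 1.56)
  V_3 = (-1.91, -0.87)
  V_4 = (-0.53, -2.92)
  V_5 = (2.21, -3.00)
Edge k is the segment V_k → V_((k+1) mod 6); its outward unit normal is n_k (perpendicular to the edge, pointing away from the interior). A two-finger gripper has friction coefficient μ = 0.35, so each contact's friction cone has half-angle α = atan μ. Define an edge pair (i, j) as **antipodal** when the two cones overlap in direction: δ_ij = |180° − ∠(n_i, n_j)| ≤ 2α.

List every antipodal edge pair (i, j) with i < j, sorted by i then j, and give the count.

count = 5; pairs: (0,2), (0,3), (1,4), (2,5), (3,5)

α = atan 0.35 = 19.29°;  2α = 38.58°
n_0 = (+0.9317, +0.3632)
n_1 = (-0.0431, +0.9991)
n_2 = (-0.9736, -0.2284)
n_3 = (-0.8296, -0.5584)
n_4 = (-0.0292, -0.9996)
n_5 = (+0.9974, -0.0715)
  (0,1): δ = 108.83°  ·
  (0,2): δ = 8.10°  ✓
  (0,3): δ = 12.65°  ✓
  (0,4): δ = 67.03°  ·
  (0,5): δ = 154.60°  ·
  (1,2): δ = 79.27°  ·
  (1,3): δ = 58.52°  ·
  (1,4): δ = 4.14°  ✓
  (1,5): δ = 83.43°  ·
  (2,3): δ = 159.25°  ·
  (2,4): δ = 104.87°  ·
  (2,5): δ = 17.30°  ✓
  (3,4): δ = 125.62°  ·
  (3,5): δ = 38.05°  ✓
  (4,5): δ = 92.43°  ·
antipodal pairs: 5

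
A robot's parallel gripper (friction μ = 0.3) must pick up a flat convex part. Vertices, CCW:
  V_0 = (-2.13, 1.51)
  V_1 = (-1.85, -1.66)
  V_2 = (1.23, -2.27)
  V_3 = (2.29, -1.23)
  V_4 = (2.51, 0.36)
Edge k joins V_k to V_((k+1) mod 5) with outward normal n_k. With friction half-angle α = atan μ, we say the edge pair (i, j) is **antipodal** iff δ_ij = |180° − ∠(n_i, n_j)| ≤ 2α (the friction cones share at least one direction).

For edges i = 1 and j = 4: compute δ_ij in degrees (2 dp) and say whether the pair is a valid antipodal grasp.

α = atan 0.3 = 16.70°;  2α = 33.40°
edge 1: e_1 = (+3.08, -0.61);  n_1 = (-0.1943, -0.9809)
edge 4: e_4 = (-4.64, +1.15);  n_4 = (+0.2406, +0.9706)
∠(n_1, n_4) = 177.28°
δ = |180° − 177.28°| = 2.72°
2.72° ≤ 2α = 33.40°  →  valid

δ = 2.72°, valid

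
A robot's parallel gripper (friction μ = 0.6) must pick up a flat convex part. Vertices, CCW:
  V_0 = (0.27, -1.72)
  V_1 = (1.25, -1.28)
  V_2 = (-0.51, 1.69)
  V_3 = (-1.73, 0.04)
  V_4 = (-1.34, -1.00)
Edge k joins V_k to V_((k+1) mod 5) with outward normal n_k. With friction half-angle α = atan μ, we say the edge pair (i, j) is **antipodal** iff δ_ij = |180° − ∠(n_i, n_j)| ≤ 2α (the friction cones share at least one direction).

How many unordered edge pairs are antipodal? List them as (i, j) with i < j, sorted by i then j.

count = 3; pairs: (0,2), (1,3), (1,4)

α = atan 0.6 = 30.96°;  2α = 61.93°
n_0 = (+0.4096, -0.9123)
n_1 = (+0.8603, +0.5098)
n_2 = (-0.8041, +0.5945)
n_3 = (-0.9363, -0.3511)
n_4 = (-0.4082, -0.9129)
  (0,1): δ = 83.53°  ·
  (0,2): δ = 29.34°  ✓
  (0,3): δ = 86.38°  ·
  (0,4): δ = 131.73°  ·
  (1,2): δ = 67.13°  ·
  (1,3): δ = 10.09°  ✓
  (1,4): δ = 35.25°  ✓
  (2,3): δ = 122.96°  ·
  (2,4): δ = 77.62°  ·
  (3,4): δ = 134.65°  ·
antipodal pairs: 3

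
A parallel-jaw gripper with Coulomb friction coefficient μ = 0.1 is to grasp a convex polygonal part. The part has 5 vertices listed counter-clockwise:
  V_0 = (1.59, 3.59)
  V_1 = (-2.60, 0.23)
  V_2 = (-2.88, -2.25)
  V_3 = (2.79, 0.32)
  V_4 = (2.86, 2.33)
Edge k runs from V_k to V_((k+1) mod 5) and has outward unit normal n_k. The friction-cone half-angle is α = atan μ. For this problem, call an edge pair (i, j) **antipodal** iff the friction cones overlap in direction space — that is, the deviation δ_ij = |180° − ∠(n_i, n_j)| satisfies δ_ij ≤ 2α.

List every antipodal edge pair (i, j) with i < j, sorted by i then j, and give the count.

count = 1; pairs: (1,3)

α = atan 0.1 = 5.71°;  2α = 11.42°
n_0 = (-0.6256, +0.7801)
n_1 = (-0.9937, +0.1122)
n_2 = (+0.4128, -0.9108)
n_3 = (+0.9994, -0.0348)
n_4 = (+0.7043, +0.7099)
  (0,1): δ = 135.17°  ·
  (0,2): δ = 14.34°  ·
  (0,3): δ = 49.28°  ·
  (0,4): δ = 96.50°  ·
  (1,2): δ = 59.18°  ·
  (1,3): δ = 4.45°  ✓
  (1,4): δ = 51.67°  ·
  (2,3): δ = 116.38°  ·
  (2,4): δ = 69.16°  ·
  (3,4): δ = 132.78°  ·
antipodal pairs: 1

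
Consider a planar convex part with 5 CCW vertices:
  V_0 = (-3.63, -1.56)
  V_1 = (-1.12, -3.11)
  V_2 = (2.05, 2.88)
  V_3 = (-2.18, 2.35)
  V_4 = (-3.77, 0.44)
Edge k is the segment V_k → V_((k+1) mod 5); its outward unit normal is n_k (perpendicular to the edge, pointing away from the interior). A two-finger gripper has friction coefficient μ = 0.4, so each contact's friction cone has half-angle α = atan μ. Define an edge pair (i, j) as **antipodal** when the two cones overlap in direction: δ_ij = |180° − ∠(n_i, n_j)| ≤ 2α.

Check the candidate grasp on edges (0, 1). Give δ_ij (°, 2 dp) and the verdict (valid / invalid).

δ = 86.19°, invalid

α = atan 0.4 = 21.80°;  2α = 43.60°
edge 0: e_0 = (+2.51, -1.55);  n_0 = (-0.5254, -0.8508)
edge 1: e_1 = (+3.17, +5.99);  n_1 = (+0.8839, -0.4678)
∠(n_0, n_1) = 93.81°
δ = |180° − 93.81°| = 86.19°
86.19° > 2α = 43.60°  →  invalid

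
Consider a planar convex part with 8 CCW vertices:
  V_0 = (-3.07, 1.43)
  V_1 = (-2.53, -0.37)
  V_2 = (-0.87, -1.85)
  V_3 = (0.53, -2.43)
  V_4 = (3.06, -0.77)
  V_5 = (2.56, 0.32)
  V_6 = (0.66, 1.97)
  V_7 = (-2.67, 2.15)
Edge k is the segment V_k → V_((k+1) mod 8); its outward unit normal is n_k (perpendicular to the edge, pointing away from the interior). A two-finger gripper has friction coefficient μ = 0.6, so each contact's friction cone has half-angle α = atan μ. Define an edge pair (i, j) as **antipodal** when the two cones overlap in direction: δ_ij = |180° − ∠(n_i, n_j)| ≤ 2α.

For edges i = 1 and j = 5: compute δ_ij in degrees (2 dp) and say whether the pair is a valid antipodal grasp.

α = atan 0.6 = 30.96°;  2α = 61.93°
edge 1: e_1 = (+1.66, -1.48);  n_1 = (-0.6655, -0.7464)
edge 5: e_5 = (-1.90, +1.65);  n_5 = (+0.6557, +0.7550)
∠(n_1, n_5) = 179.25°
δ = |180° − 179.25°| = 0.75°
0.75° ≤ 2α = 61.93°  →  valid

δ = 0.75°, valid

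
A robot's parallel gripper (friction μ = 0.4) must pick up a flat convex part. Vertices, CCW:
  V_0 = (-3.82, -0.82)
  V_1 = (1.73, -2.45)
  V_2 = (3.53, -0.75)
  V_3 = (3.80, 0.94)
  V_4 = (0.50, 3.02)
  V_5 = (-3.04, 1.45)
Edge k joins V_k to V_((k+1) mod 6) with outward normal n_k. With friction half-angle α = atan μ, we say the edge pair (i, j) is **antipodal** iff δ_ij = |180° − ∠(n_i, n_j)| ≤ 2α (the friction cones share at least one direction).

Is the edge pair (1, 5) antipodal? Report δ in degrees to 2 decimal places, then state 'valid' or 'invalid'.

δ = 27.67°, valid

α = atan 0.4 = 21.80°;  2α = 43.60°
edge 1: e_1 = (+1.80, +1.70);  n_1 = (+0.6866, -0.7270)
edge 5: e_5 = (-0.78, -2.27);  n_5 = (-0.9457, +0.3250)
∠(n_1, n_5) = 152.33°
δ = |180° − 152.33°| = 27.67°
27.67° ≤ 2α = 43.60°  →  valid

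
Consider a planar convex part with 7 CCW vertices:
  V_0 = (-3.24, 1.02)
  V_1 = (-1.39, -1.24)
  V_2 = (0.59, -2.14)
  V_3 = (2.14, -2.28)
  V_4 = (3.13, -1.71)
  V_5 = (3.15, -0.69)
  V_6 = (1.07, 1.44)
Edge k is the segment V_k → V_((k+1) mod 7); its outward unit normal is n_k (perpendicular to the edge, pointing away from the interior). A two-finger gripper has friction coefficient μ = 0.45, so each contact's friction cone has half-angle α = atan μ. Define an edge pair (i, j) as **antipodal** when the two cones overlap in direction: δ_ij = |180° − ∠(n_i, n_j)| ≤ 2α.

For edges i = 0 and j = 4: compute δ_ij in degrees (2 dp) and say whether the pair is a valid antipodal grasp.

α = atan 0.45 = 24.23°;  2α = 48.46°
edge 0: e_0 = (+1.85, -2.26);  n_0 = (-0.7738, -0.6334)
edge 4: e_4 = (+0.02, +1.02);  n_4 = (+0.9998, -0.0196)
∠(n_0, n_4) = 139.57°
δ = |180° − 139.57°| = 40.43°
40.43° ≤ 2α = 48.46°  →  valid

δ = 40.43°, valid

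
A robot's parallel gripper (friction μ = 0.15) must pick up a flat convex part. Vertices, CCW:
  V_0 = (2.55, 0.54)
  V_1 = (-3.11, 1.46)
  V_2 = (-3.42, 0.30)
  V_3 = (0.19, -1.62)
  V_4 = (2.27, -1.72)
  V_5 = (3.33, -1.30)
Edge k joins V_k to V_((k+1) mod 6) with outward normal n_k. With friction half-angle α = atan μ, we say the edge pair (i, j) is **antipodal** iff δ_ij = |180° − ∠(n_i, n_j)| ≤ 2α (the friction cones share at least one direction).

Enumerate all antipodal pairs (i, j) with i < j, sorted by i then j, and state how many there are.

α = atan 0.15 = 8.53°;  2α = 17.06°
n_0 = (+0.1604, +0.9870)
n_1 = (-0.9661, +0.2582)
n_2 = (-0.4696, -0.8829)
n_3 = (-0.0480, -0.9988)
n_4 = (+0.3684, -0.9297)
n_5 = (+0.9207, +0.3903)
  (0,1): δ = 95.73°  ·
  (0,2): δ = 18.77°  ·
  (0,3): δ = 6.48°  ✓
  (0,4): δ = 30.85°  ·
  (0,5): δ = 122.21°  ·
  (1,2): δ = 103.04°  ·
  (1,3): δ = 77.79°  ·
  (1,4): δ = 53.42°  ·
  (1,5): δ = 37.93°  ·
  (2,3): δ = 154.75°  ·
  (2,4): δ = 130.38°  ·
  (2,5): δ = 39.02°  ·
  (3,4): δ = 155.63°  ·
  (3,5): δ = 64.27°  ·
  (4,5): δ = 88.64°  ·
antipodal pairs: 1

count = 1; pairs: (0,3)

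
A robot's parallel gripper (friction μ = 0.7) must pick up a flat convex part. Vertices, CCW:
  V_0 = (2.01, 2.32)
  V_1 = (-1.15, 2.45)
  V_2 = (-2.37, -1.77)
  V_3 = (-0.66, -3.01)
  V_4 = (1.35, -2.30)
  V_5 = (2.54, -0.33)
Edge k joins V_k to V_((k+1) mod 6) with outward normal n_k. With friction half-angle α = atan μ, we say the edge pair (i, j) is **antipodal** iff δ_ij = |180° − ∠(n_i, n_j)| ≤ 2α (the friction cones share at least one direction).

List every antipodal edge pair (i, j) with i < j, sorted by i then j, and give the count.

α = atan 0.7 = 34.99°;  2α = 69.98°
n_0 = (+0.0411, +0.9992)
n_1 = (-0.9607, +0.2777)
n_2 = (-0.5870, -0.8096)
n_3 = (+0.3331, -0.9429)
n_4 = (+0.8560, -0.5170)
n_5 = (+0.9806, +0.1961)
  (0,1): δ = 103.77°  ·
  (0,2): δ = 33.59°  ✓
  (0,3): δ = 21.81°  ✓
  (0,4): δ = 61.22°  ✓
  (0,5): δ = 103.67°  ·
  (1,2): δ = 109.82°  ·
  (1,3): δ = 54.42°  ✓
  (1,4): δ = 15.01°  ✓
  (1,5): δ = 27.43°  ✓
  (2,3): δ = 124.60°  ·
  (2,4): δ = 85.19°  ·
  (2,5): δ = 42.74°  ✓
  (3,4): δ = 140.59°  ·
  (3,5): δ = 98.15°  ·
  (4,5): δ = 137.56°  ·
antipodal pairs: 7

count = 7; pairs: (0,2), (0,3), (0,4), (1,3), (1,4), (1,5), (2,5)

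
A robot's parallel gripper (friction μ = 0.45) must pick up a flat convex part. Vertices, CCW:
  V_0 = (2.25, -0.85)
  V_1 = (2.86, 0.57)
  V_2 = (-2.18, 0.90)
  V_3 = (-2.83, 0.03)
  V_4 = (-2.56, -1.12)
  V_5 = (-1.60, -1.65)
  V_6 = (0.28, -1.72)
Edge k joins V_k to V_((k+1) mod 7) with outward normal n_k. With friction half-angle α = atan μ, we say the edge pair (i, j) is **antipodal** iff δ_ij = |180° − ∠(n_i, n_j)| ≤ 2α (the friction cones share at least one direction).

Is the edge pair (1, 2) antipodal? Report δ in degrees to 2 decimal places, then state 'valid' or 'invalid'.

α = atan 0.45 = 24.23°;  2α = 48.46°
edge 1: e_1 = (-5.04, +0.33);  n_1 = (+0.0653, +0.9979)
edge 2: e_2 = (-0.65, -0.87);  n_2 = (-0.8011, +0.5985)
∠(n_1, n_2) = 56.98°
δ = |180° − 56.98°| = 123.02°
123.02° > 2α = 48.46°  →  invalid

δ = 123.02°, invalid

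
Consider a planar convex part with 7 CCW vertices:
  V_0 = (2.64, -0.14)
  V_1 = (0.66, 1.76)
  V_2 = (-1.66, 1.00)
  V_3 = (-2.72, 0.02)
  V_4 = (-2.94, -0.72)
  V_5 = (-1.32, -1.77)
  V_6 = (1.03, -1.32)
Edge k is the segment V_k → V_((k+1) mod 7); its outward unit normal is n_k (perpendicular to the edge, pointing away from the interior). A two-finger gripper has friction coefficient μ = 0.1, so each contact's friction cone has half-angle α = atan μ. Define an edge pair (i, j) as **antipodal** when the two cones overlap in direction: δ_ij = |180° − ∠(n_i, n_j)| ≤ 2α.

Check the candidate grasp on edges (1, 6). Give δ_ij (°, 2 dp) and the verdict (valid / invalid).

α = atan 0.1 = 5.71°;  2α = 11.42°
edge 1: e_1 = (-2.32, -0.76);  n_1 = (-0.3113, +0.9503)
edge 6: e_6 = (+1.61, +1.18);  n_6 = (+0.5911, -0.8066)
∠(n_1, n_6) = 161.90°
δ = |180° − 161.90°| = 18.10°
18.10° > 2α = 11.42°  →  invalid

δ = 18.10°, invalid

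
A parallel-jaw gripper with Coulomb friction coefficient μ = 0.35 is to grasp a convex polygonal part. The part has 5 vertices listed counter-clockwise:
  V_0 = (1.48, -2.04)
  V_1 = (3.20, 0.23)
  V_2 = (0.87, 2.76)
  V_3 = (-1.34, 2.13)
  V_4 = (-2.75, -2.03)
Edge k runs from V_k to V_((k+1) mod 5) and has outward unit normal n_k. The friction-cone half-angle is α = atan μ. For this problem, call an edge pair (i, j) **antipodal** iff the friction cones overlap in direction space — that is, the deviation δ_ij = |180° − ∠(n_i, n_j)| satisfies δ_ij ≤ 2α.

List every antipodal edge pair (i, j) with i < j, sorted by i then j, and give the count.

count = 3; pairs: (0,2), (0,3), (2,4)

α = atan 0.35 = 19.29°;  2α = 38.58°
n_0 = (+0.7970, -0.6039)
n_1 = (+0.7356, +0.6774)
n_2 = (-0.2741, +0.9617)
n_3 = (-0.9471, +0.3210)
n_4 = (-0.0024, -1.0000)
  (0,1): δ = 100.20°  ·
  (0,2): δ = 36.94°  ✓
  (0,3): δ = 18.43°  ✓
  (0,4): δ = 127.02°  ·
  (1,2): δ = 116.73°  ·
  (1,3): δ = 61.37°  ·
  (1,4): δ = 47.22°  ·
  (2,3): δ = 124.63°  ·
  (2,4): δ = 16.05°  ✓
  (3,4): δ = 71.41°  ·
antipodal pairs: 3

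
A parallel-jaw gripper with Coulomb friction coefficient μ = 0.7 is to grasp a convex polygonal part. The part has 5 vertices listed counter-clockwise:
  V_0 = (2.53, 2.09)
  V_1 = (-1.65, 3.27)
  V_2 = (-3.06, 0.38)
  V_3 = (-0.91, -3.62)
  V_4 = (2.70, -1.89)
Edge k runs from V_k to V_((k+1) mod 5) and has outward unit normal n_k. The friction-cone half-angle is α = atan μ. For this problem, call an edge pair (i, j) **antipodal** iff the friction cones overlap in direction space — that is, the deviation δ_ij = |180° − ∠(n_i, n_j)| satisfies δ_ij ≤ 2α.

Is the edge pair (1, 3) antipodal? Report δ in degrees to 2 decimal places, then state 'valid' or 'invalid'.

δ = 38.39°, valid

α = atan 0.7 = 34.99°;  2α = 69.98°
edge 1: e_1 = (-1.41, -2.89);  n_1 = (-0.8987, +0.4385)
edge 3: e_3 = (+3.61, +1.73);  n_3 = (+0.4322, -0.9018)
∠(n_1, n_3) = 141.61°
δ = |180° − 141.61°| = 38.39°
38.39° ≤ 2α = 69.98°  →  valid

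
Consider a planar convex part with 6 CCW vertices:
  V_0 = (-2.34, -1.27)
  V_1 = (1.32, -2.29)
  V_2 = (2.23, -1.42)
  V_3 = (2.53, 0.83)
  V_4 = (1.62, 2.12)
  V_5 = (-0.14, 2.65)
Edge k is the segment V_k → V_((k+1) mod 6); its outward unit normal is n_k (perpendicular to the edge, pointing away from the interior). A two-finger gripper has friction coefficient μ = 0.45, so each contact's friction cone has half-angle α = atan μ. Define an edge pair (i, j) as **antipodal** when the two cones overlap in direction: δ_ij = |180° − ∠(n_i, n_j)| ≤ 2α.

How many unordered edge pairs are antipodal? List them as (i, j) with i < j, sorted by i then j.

count = 4; pairs: (0,3), (0,4), (1,5), (2,5)

α = atan 0.45 = 24.23°;  2α = 48.46°
n_0 = (-0.2685, -0.9633)
n_1 = (+0.6910, -0.7228)
n_2 = (+0.9912, -0.1322)
n_3 = (+0.8171, +0.5764)
n_4 = (+0.2883, +0.9575)
n_5 = (-0.8721, +0.4894)
  (0,1): δ = 120.71°  ·
  (0,2): δ = 82.02°  ·
  (0,3): δ = 39.23°  ✓
  (0,4): δ = 1.19°  ✓
  (0,5): δ = 76.27°  ·
  (1,2): δ = 141.31°  ·
  (1,3): δ = 98.51°  ·
  (1,4): δ = 60.47°  ·
  (1,5): δ = 16.99°  ✓
  (2,3): δ = 137.21°  ·
  (2,4): δ = 99.16°  ·
  (2,5): δ = 21.71°  ✓
  (3,4): δ = 141.96°  ·
  (3,5): δ = 64.50°  ·
  (4,5): δ = 102.54°  ·
antipodal pairs: 4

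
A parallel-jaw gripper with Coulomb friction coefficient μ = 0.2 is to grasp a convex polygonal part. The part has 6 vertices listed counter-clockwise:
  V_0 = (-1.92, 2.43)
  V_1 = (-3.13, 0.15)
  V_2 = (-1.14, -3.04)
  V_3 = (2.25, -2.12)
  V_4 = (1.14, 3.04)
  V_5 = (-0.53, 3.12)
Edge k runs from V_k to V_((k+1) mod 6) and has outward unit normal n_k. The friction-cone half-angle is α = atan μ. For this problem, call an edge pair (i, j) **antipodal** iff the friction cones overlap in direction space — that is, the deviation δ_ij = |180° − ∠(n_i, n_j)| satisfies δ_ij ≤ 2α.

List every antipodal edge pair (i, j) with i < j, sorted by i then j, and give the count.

α = atan 0.2 = 11.31°;  2α = 22.62°
n_0 = (-0.8833, +0.4688)
n_1 = (-0.8484, -0.5293)
n_2 = (+0.2619, -0.9651)
n_3 = (+0.9776, +0.2103)
n_4 = (+0.0478, +0.9989)
n_5 = (-0.4446, +0.8957)
  (0,1): δ = 120.09°  ·
  (0,2): δ = 46.86°  ·
  (0,3): δ = 40.10°  ·
  (0,4): δ = 115.21°  ·
  (0,5): δ = 144.35°  ·
  (1,2): δ = 106.77°  ·
  (1,3): δ = 19.82°  ✓
  (1,4): δ = 55.30°  ·
  (1,5): δ = 84.44°  ·
  (2,3): δ = 93.04°  ·
  (2,4): δ = 17.93°  ✓
  (2,5): δ = 11.22°  ✓
  (3,4): δ = 104.88°  ·
  (3,5): δ = 75.74°  ·
  (4,5): δ = 150.86°  ·
antipodal pairs: 3

count = 3; pairs: (1,3), (2,4), (2,5)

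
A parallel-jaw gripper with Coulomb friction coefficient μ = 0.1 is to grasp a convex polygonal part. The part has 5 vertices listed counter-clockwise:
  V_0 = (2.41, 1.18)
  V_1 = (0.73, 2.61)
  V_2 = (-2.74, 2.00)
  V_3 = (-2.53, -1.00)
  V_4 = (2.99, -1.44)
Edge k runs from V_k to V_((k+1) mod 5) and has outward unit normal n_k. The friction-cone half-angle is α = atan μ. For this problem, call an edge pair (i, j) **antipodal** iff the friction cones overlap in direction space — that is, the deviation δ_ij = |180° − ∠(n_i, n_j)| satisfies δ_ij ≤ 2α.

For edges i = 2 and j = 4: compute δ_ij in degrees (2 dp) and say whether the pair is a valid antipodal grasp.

δ = 8.48°, valid

α = atan 0.1 = 5.71°;  2α = 11.42°
edge 2: e_2 = (+0.21, -3.00);  n_2 = (-0.9976, -0.0698)
edge 4: e_4 = (-0.58, +2.62);  n_4 = (+0.9764, +0.2161)
∠(n_2, n_4) = 171.52°
δ = |180° − 171.52°| = 8.48°
8.48° ≤ 2α = 11.42°  →  valid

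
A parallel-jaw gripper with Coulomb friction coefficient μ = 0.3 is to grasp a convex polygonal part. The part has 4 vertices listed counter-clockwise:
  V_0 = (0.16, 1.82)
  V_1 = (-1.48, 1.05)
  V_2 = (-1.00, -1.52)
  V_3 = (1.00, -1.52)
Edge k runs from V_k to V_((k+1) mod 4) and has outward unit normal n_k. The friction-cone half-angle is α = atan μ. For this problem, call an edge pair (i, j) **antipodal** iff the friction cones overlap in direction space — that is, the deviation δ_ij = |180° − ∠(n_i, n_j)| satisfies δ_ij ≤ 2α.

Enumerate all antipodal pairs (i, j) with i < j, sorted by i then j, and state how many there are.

count = 2; pairs: (0,2), (1,3)

α = atan 0.3 = 16.70°;  2α = 33.40°
n_0 = (-0.4250, +0.9052)
n_1 = (-0.9830, -0.1836)
n_2 = (+0.0000, -1.0000)
n_3 = (+0.9698, +0.2439)
  (0,1): δ = 104.57°  ·
  (0,2): δ = 25.15°  ✓
  (0,3): δ = 78.97°  ·
  (1,2): δ = 100.58°  ·
  (1,3): δ = 3.54°  ✓
  (2,3): δ = 75.88°  ·
antipodal pairs: 2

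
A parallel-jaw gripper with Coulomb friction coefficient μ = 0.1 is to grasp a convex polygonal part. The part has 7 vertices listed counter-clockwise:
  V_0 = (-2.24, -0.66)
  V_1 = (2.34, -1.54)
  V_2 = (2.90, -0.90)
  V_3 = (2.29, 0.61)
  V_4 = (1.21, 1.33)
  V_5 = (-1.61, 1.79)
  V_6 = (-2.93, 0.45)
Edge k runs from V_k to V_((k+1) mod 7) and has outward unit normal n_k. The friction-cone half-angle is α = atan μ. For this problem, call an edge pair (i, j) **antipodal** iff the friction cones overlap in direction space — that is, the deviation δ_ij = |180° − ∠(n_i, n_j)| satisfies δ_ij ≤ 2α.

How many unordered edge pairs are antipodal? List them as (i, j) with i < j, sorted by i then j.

α = atan 0.1 = 5.71°;  2α = 11.42°
n_0 = (-0.1887, -0.9820)
n_1 = (+0.7526, -0.6585)
n_2 = (+0.9272, +0.3746)
n_3 = (+0.5547, +0.8321)
n_4 = (+0.1610, +0.9870)
n_5 = (-0.7124, +0.7018)
n_6 = (-0.8493, -0.5279)
  (0,1): δ = 120.31°  ·
  (0,2): δ = 57.13°  ·
  (0,3): δ = 22.81°  ·
  (0,4): δ = 1.61°  ✓
  (0,5): δ = 56.31°  ·
  (0,6): δ = 132.74°  ·
  (1,2): δ = 116.82°  ·
  (1,3): δ = 82.50°  ·
  (1,4): δ = 58.08°  ·
  (1,5): δ = 3.38°  ✓
  (1,6): δ = 73.05°  ·
  (2,3): δ = 145.69°  ·
  (2,4): δ = 121.26°  ·
  (2,5): δ = 66.57°  ·
  (2,6): δ = 9.87°  ✓
  (3,4): δ = 155.57°  ·
  (3,5): δ = 100.88°  ·
  (3,6): δ = 24.44°  ·
  (4,5): δ = 125.30°  ·
  (4,6): δ = 48.87°  ·
  (5,6): δ = 103.56°  ·
antipodal pairs: 3

count = 3; pairs: (0,4), (1,5), (2,6)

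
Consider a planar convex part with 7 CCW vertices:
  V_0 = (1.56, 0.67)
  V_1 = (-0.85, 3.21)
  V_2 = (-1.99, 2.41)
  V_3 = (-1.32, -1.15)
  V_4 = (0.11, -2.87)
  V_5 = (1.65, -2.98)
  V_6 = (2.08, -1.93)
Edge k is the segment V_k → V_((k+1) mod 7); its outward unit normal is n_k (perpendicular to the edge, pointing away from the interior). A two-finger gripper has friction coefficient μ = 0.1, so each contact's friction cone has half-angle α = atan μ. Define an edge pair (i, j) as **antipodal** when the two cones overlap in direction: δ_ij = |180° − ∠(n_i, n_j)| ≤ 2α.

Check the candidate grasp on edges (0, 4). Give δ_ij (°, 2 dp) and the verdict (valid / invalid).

δ = 42.42°, invalid

α = atan 0.1 = 5.71°;  2α = 11.42°
edge 0: e_0 = (-2.41, +2.54);  n_0 = (+0.7254, +0.6883)
edge 4: e_4 = (+1.54, -0.11);  n_4 = (-0.0712, -0.9975)
∠(n_0, n_4) = 137.58°
δ = |180° − 137.58°| = 42.42°
42.42° > 2α = 11.42°  →  invalid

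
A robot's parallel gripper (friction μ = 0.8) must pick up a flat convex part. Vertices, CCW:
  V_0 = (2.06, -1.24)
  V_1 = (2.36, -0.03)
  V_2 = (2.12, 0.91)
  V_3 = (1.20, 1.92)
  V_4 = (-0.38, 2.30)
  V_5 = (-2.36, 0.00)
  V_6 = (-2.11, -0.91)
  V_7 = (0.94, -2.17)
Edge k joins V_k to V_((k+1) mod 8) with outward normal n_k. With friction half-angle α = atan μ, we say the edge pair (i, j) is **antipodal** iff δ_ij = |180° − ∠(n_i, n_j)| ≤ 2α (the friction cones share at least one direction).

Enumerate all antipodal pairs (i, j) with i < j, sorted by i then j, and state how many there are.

count = 13; pairs: (0,4), (0,5), (1,4), (1,5), (1,6), (2,5), (2,6), (3,5), (3,6), (3,7), (4,6), (4,7), (5,7)

α = atan 0.8 = 38.66°;  2α = 77.32°
n_0 = (+0.9706, -0.2406)
n_1 = (+0.9689, +0.2474)
n_2 = (+0.7393, +0.6734)
n_3 = (+0.2338, +0.9723)
n_4 = (-0.7579, +0.6524)
n_5 = (-0.9643, -0.2649)
n_6 = (-0.3818, -0.9242)
n_7 = (+0.6388, -0.7693)
  (0,1): δ = 151.75°  ·
  (0,2): δ = 123.75°  ·
  (0,3): δ = 89.60°  ·
  (0,4): δ = 26.80°  ✓
  (0,5): δ = 29.29°  ✓
  (0,6): δ = 81.48°  ·
  (0,7): δ = 143.63°  ·
  (1,2): δ = 151.99°  ·
  (1,3): δ = 117.85°  ·
  (1,4): δ = 55.05°  ✓
  (1,5): δ = 1.04°  ✓
  (1,6): δ = 53.23°  ✓
  (1,7): δ = 115.38°  ·
  (2,3): δ = 145.85°  ·
  (2,4): δ = 83.05°  ·
  (2,5): δ = 26.97°  ✓
  (2,6): δ = 25.22°  ✓
  (2,7): δ = 87.37°  ·
  (3,4): δ = 117.20°  ·
  (3,5): δ = 61.12°  ✓
  (3,6): δ = 8.92°  ✓
  (3,7): δ = 53.23°  ✓
  (4,5): δ = 123.91°  ·
  (4,6): δ = 71.72°  ✓
  (4,7): δ = 9.57°  ✓
  (5,6): δ = 127.81°  ·
  (5,7): δ = 65.66°  ✓
  (6,7): δ = 117.85°  ·
antipodal pairs: 13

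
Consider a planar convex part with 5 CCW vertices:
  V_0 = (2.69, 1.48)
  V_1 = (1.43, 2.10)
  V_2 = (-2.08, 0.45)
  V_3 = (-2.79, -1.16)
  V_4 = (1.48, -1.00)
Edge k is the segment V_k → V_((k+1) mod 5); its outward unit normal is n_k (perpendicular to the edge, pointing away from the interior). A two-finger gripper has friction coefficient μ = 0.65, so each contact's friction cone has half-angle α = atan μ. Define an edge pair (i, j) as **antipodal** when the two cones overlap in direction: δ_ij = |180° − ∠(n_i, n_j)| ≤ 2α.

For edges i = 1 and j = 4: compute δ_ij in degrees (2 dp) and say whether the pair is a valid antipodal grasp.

α = atan 0.65 = 33.02°;  2α = 66.05°
edge 1: e_1 = (-3.51, -1.65);  n_1 = (-0.4254, +0.9050)
edge 4: e_4 = (+1.21, +2.48);  n_4 = (+0.8987, -0.4385)
∠(n_1, n_4) = 141.19°
δ = |180° − 141.19°| = 38.81°
38.81° ≤ 2α = 66.05°  →  valid

δ = 38.81°, valid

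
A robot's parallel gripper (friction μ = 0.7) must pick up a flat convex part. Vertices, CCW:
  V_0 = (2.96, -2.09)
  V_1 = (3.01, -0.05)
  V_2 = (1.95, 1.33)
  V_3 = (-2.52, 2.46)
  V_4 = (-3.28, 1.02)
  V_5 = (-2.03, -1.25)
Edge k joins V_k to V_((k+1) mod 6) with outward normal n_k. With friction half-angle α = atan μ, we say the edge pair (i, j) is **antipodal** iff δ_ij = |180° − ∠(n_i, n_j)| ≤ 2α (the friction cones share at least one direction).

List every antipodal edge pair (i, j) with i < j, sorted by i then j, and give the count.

α = atan 0.7 = 34.99°;  2α = 69.98°
n_0 = (+0.9997, -0.0245)
n_1 = (+0.7931, +0.6092)
n_2 = (+0.2451, +0.9695)
n_3 = (-0.8844, +0.4668)
n_4 = (-0.8760, -0.4824)
n_5 = (-0.1660, -0.9861)
  (0,1): δ = 141.07°  ·
  (0,2): δ = 102.78°  ·
  (0,3): δ = 26.42°  ✓
  (0,4): δ = 30.24°  ✓
  (0,5): δ = 81.85°  ·
  (1,2): δ = 141.72°  ·
  (1,3): δ = 65.35°  ✓
  (1,4): δ = 8.69°  ✓
  (1,5): δ = 42.92°  ✓
  (2,3): δ = 103.64°  ·
  (2,4): δ = 46.97°  ✓
  (2,5): δ = 4.63°  ✓
  (3,4): δ = 123.34°  ·
  (3,5): δ = 71.73°  ·
  (4,5): δ = 128.40°  ·
antipodal pairs: 7

count = 7; pairs: (0,3), (0,4), (1,3), (1,4), (1,5), (2,4), (2,5)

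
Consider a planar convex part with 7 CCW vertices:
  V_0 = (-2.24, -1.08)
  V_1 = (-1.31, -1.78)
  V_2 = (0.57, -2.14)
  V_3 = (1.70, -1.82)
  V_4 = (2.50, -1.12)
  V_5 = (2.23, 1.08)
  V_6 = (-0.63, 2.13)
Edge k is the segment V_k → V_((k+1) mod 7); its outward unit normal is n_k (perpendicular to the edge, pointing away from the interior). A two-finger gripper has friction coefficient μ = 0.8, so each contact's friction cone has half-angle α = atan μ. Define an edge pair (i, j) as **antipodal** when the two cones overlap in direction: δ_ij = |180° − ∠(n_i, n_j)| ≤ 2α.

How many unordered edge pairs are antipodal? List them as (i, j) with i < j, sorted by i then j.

α = atan 0.8 = 38.66°;  2α = 77.32°
n_0 = (-0.6014, -0.7990)
n_1 = (-0.1881, -0.9822)
n_2 = (+0.2725, -0.9622)
n_3 = (+0.6585, -0.7526)
n_4 = (+0.9926, +0.1218)
n_5 = (+0.3446, +0.9387)
n_6 = (-0.8939, +0.4483)
  (0,1): δ = 153.87°  ·
  (0,2): δ = 127.22°  ·
  (0,3): δ = 101.85°  ·
  (0,4): δ = 46.03°  ✓
  (0,5): δ = 16.81°  ✓
  (0,6): δ = 100.33°  ·
  (1,2): δ = 153.35°  ·
  (1,3): δ = 127.97°  ·
  (1,4): δ = 72.16°  ✓
  (1,5): δ = 9.32°  ✓
  (1,6): δ = 74.20°  ✓
  (2,3): δ = 154.63°  ·
  (2,4): δ = 98.81°  ·
  (2,5): δ = 35.97°  ✓
  (2,6): δ = 47.55°  ✓
  (3,4): δ = 124.19°  ·
  (3,5): δ = 61.35°  ✓
  (3,6): δ = 22.18°  ✓
  (4,5): δ = 117.16°  ·
  (4,6): δ = 33.63°  ✓
  (5,6): δ = 96.48°  ·
antipodal pairs: 10

count = 10; pairs: (0,4), (0,5), (1,4), (1,5), (1,6), (2,5), (2,6), (3,5), (3,6), (4,6)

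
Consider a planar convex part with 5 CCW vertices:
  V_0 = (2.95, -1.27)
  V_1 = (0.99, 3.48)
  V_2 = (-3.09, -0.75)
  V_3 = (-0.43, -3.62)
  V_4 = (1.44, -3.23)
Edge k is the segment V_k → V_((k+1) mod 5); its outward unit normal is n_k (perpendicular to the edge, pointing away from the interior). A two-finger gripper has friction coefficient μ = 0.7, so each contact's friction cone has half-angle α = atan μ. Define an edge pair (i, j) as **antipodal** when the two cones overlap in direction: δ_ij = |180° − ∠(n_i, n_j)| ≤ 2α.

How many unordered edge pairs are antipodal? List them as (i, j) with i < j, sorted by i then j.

count = 4; pairs: (0,1), (0,2), (1,3), (1,4)

α = atan 0.7 = 34.99°;  2α = 69.98°
n_0 = (+0.9244, +0.3814)
n_1 = (-0.7198, +0.6942)
n_2 = (-0.7334, -0.6798)
n_3 = (+0.2042, -0.9789)
n_4 = (+0.7922, -0.6103)
  (0,1): δ = 66.39°  ✓
  (0,2): δ = 20.40°  ✓
  (0,3): δ = 79.36°  ·
  (0,4): δ = 119.97°  ·
  (1,2): δ = 93.21°  ·
  (1,3): δ = 34.25°  ✓
  (1,4): δ = 6.35°  ✓
  (2,3): δ = 121.04°  ·
  (2,4): δ = 80.44°  ·
  (3,4): δ = 139.39°  ·
antipodal pairs: 4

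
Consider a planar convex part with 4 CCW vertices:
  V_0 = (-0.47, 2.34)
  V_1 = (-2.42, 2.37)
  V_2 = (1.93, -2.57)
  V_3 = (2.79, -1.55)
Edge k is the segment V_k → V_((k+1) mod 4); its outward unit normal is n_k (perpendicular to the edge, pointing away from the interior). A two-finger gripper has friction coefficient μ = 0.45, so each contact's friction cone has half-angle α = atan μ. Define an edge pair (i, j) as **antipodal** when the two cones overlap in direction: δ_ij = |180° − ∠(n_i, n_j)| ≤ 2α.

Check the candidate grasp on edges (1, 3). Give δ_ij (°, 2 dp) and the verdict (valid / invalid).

α = atan 0.45 = 24.23°;  2α = 48.46°
edge 1: e_1 = (+4.35, -4.94);  n_1 = (-0.7505, -0.6609)
edge 3: e_3 = (-3.26, +3.89);  n_3 = (+0.7664, +0.6423)
∠(n_1, n_3) = 178.60°
δ = |180° − 178.60°| = 1.40°
1.40° ≤ 2α = 48.46°  →  valid

δ = 1.40°, valid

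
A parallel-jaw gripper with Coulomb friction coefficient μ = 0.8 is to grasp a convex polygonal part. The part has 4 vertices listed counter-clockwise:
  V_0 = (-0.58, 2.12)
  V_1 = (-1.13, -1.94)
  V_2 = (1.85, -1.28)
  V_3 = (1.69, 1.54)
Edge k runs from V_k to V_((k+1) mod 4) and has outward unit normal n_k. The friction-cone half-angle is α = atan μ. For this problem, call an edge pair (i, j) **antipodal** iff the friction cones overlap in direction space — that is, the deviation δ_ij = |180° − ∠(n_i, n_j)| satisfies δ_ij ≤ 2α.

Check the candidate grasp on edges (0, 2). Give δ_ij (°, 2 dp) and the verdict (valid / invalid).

α = atan 0.8 = 38.66°;  2α = 77.32°
edge 0: e_0 = (-0.55, -4.06);  n_0 = (-0.9909, +0.1342)
edge 2: e_2 = (-0.16, +2.82);  n_2 = (+0.9984, +0.0566)
∠(n_0, n_2) = 169.04°
δ = |180° − 169.04°| = 10.96°
10.96° ≤ 2α = 77.32°  →  valid

δ = 10.96°, valid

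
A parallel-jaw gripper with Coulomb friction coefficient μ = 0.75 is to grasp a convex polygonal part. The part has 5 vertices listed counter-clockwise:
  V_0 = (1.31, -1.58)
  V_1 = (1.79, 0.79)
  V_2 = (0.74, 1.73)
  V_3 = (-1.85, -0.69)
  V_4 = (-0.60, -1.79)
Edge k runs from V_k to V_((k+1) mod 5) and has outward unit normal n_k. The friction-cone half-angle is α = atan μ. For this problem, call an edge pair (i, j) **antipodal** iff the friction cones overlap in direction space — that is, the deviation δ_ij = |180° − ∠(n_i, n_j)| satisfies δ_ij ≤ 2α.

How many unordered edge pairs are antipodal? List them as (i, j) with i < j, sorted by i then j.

count = 5; pairs: (0,2), (0,3), (1,3), (1,4), (2,4)

α = atan 0.75 = 36.87°;  2α = 73.74°
n_0 = (+0.9801, -0.1985)
n_1 = (+0.6670, +0.7451)
n_2 = (-0.6827, +0.7307)
n_3 = (-0.6606, -0.7507)
n_4 = (+0.1093, -0.9940)
  (0,1): δ = 120.39°  ·
  (0,2): δ = 35.49°  ✓
  (0,3): δ = 60.10°  ✓
  (0,4): δ = 107.72°  ·
  (1,2): δ = 95.11°  ·
  (1,3): δ = 0.49°  ✓
  (1,4): δ = 48.11°  ✓
  (2,3): δ = 84.40°  ·
  (2,4): δ = 36.78°  ✓
  (3,4): δ = 132.38°  ·
antipodal pairs: 5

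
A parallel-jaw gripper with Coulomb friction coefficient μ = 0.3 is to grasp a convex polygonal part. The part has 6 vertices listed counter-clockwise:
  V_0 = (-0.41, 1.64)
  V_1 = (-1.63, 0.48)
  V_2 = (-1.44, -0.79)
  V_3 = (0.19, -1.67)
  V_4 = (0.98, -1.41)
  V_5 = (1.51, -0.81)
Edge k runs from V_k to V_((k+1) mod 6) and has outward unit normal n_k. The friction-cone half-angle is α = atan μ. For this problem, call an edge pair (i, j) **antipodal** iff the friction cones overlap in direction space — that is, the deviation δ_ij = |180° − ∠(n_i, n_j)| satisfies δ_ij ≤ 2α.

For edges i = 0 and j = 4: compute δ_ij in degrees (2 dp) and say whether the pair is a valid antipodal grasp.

α = atan 0.3 = 16.70°;  2α = 33.40°
edge 0: e_0 = (-1.22, -1.16);  n_0 = (-0.6891, +0.7247)
edge 4: e_4 = (+0.53, +0.60);  n_4 = (+0.7495, -0.6620)
∠(n_0, n_4) = 175.01°
δ = |180° − 175.01°| = 4.99°
4.99° ≤ 2α = 33.40°  →  valid

δ = 4.99°, valid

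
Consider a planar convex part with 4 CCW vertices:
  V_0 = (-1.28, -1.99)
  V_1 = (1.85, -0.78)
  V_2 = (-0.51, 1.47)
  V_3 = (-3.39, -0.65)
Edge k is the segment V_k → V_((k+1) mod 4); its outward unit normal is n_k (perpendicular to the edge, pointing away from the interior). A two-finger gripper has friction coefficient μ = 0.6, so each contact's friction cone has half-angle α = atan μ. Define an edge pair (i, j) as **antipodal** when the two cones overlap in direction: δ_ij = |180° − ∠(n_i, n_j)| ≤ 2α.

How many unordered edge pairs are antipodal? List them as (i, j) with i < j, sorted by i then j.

count = 2; pairs: (0,2), (1,3)

α = atan 0.6 = 30.96°;  2α = 61.93°
n_0 = (+0.3606, -0.9327)
n_1 = (+0.6900, +0.7238)
n_2 = (-0.5928, +0.8053)
n_3 = (-0.5361, -0.8442)
  (0,1): δ = 64.77°  ·
  (0,2): δ = 15.22°  ✓
  (0,3): δ = 126.45°  ·
  (1,2): δ = 100.01°  ·
  (1,3): δ = 11.21°  ✓
  (2,3): δ = 68.78°  ·
antipodal pairs: 2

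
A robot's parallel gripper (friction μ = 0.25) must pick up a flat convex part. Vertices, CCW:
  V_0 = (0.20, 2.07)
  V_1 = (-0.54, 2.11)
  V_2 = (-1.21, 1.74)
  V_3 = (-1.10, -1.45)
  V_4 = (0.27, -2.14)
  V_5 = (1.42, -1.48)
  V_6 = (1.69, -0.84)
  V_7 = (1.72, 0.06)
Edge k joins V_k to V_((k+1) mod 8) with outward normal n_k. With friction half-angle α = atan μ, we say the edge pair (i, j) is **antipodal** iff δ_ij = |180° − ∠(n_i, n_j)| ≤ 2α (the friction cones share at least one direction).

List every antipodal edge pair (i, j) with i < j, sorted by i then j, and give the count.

count = 5; pairs: (0,3), (1,4), (2,5), (2,6), (3,7)

α = atan 0.25 = 14.04°;  2α = 28.07°
n_0 = (+0.0540, +0.9985)
n_1 = (-0.4834, +0.8754)
n_2 = (-0.9994, -0.0345)
n_3 = (-0.4498, -0.8931)
n_4 = (+0.4978, -0.8673)
n_5 = (+0.9214, -0.3887)
n_6 = (+0.9994, -0.0333)
n_7 = (+0.7976, +0.6032)
  (0,1): δ = 148.00°  ·
  (0,2): δ = 84.93°  ·
  (0,3): δ = 23.64°  ✓
  (0,4): δ = 32.95°  ·
  (0,5): δ = 70.22°  ·
  (0,6): δ = 91.18°  ·
  (0,7): δ = 130.19°  ·
  (1,2): δ = 116.93°  ·
  (1,3): δ = 55.64°  ·
  (1,4): δ = 0.94°  ✓
  (1,5): δ = 38.22°  ·
  (1,6): δ = 59.18°  ·
  (1,7): δ = 98.19°  ·
  (2,3): δ = 118.71°  ·
  (2,4): δ = 62.12°  ·
  (2,5): δ = 24.85°  ✓
  (2,6): δ = 3.88°  ✓
  (2,7): δ = 35.12°  ·
  (3,4): δ = 123.42°  ·
  (3,5): δ = 86.14°  ·
  (3,6): δ = 65.18°  ·
  (3,7): δ = 26.17°  ✓
  (4,5): δ = 142.73°  ·
  (4,6): δ = 121.76°  ·
  (4,7): δ = 82.75°  ·
  (5,6): δ = 159.04°  ·
  (5,7): δ = 120.03°  ·
  (6,7): δ = 140.99°  ·
antipodal pairs: 5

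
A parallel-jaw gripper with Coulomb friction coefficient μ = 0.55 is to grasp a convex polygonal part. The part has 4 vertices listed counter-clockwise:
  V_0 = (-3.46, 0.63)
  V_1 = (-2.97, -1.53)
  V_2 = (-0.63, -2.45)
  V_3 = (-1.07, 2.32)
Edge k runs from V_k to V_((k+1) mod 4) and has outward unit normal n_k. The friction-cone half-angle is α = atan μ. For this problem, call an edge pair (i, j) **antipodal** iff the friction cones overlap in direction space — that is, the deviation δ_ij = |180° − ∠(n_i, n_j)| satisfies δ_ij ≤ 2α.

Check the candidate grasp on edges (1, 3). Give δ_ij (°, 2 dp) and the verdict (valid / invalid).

α = atan 0.55 = 28.81°;  2α = 57.62°
edge 1: e_1 = (+2.34, -0.92);  n_1 = (-0.3659, -0.9307)
edge 3: e_3 = (-2.39, -1.69);  n_3 = (-0.5774, +0.8165)
∠(n_1, n_3) = 123.27°
δ = |180° − 123.27°| = 56.73°
56.73° ≤ 2α = 57.62°  →  valid

δ = 56.73°, valid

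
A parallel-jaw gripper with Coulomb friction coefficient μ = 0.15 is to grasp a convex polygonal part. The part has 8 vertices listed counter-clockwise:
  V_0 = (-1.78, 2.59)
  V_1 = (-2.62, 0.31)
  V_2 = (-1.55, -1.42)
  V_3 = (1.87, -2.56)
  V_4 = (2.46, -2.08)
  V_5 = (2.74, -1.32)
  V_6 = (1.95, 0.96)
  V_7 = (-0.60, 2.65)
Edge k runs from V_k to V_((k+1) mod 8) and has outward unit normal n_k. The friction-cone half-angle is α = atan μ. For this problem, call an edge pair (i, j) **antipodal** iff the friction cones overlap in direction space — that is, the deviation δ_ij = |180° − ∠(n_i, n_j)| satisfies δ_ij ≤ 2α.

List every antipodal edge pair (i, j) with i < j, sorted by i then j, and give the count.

α = atan 0.15 = 8.53°;  2α = 17.06°
n_0 = (-0.9383, +0.3457)
n_1 = (-0.8505, -0.5260)
n_2 = (-0.3162, -0.9487)
n_3 = (+0.6311, -0.7757)
n_4 = (+0.9383, -0.3457)
n_5 = (+0.9449, +0.3274)
n_6 = (+0.5524, +0.8336)
n_7 = (-0.0508, +0.9987)
  (0,1): δ = 128.04°  ·
  (0,2): δ = 88.21°  ·
  (0,3): δ = 30.64°  ·
  (0,4): δ = 0.00°  ✓
  (0,5): δ = 39.34°  ·
  (0,6): δ = 76.69°  ·
  (0,7): δ = 113.14°  ·
  (1,2): δ = 140.17°  ·
  (1,3): δ = 82.61°  ·
  (1,4): δ = 51.96°  ·
  (1,5): δ = 12.63°  ✓
  (1,6): δ = 24.73°  ·
  (1,7): δ = 61.17°  ·
  (2,3): δ = 122.43°  ·
  (2,4): δ = 91.79°  ·
  (2,5): δ = 52.45°  ·
  (2,6): δ = 15.10°  ✓
  (2,7): δ = 21.35°  ·
  (3,4): δ = 149.36°  ·
  (3,5): δ = 110.02°  ·
  (3,6): δ = 72.66°  ·
  (3,7): δ = 36.22°  ·
  (4,5): δ = 140.66°  ·
  (4,6): δ = 103.31°  ·
  (4,7): δ = 66.86°  ·
  (5,6): δ = 142.64°  ·
  (5,7): δ = 106.20°  ·
  (6,7): δ = 143.55°  ·
antipodal pairs: 3

count = 3; pairs: (0,4), (1,5), (2,6)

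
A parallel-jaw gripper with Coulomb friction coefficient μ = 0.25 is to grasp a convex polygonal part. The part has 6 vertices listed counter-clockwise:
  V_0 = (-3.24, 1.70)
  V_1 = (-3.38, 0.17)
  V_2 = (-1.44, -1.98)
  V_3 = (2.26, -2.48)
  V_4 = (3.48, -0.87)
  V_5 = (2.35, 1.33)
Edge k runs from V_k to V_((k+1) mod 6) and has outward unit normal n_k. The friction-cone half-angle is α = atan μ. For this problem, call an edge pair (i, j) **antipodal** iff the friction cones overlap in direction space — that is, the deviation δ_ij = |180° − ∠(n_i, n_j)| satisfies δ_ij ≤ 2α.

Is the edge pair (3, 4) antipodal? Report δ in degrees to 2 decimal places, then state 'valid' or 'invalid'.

δ = 115.66°, invalid

α = atan 0.25 = 14.04°;  2α = 28.07°
edge 3: e_3 = (+1.22, +1.61);  n_3 = (+0.7970, -0.6040)
edge 4: e_4 = (-1.13, +2.20);  n_4 = (+0.8895, +0.4569)
∠(n_3, n_4) = 64.34°
δ = |180° − 64.34°| = 115.66°
115.66° > 2α = 28.07°  →  invalid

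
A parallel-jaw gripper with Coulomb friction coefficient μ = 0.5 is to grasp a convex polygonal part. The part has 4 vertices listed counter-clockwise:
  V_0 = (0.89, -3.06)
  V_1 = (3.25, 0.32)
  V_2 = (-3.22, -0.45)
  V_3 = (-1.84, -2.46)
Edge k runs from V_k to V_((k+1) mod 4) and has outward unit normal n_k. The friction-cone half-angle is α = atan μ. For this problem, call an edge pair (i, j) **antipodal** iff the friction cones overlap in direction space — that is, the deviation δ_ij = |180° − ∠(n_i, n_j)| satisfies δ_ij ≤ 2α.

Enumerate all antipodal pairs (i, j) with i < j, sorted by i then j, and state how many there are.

count = 2; pairs: (0,1), (1,3)

α = atan 0.5 = 26.57°;  2α = 53.13°
n_0 = (+0.8199, -0.5725)
n_1 = (-0.1182, +0.9930)
n_2 = (-0.8244, -0.5660)
n_3 = (-0.2147, -0.9767)
  (0,1): δ = 48.29°  ✓
  (0,2): δ = 69.40°  ·
  (0,3): δ = 112.53°  ·
  (1,2): δ = 62.31°  ·
  (1,3): δ = 19.18°  ✓
  (2,3): δ = 136.87°  ·
antipodal pairs: 2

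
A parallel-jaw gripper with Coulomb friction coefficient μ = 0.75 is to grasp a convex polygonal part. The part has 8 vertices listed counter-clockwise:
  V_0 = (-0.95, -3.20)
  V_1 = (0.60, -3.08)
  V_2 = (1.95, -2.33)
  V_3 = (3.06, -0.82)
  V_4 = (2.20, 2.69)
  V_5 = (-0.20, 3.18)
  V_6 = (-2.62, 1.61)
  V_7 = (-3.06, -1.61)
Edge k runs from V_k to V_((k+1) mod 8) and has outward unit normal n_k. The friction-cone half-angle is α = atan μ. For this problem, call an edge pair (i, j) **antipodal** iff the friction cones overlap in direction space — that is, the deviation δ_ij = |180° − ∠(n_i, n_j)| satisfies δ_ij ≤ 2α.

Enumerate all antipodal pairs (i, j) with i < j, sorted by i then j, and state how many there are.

count = 13; pairs: (0,4), (0,5), (1,4), (1,5), (1,6), (2,4), (2,5), (2,6), (3,5), (3,6), (3,7), (4,7), (5,7)

α = atan 0.75 = 36.87°;  2α = 73.74°
n_0 = (+0.0772, -0.9970)
n_1 = (+0.4856, -0.8742)
n_2 = (+0.8057, -0.5923)
n_3 = (+0.9713, +0.2380)
n_4 = (+0.2000, +0.9798)
n_5 = (-0.5443, +0.8389)
n_6 = (-0.9908, +0.1354)
n_7 = (-0.6018, -0.7986)
  (0,1): δ = 155.37°  ·
  (0,2): δ = 130.75°  ·
  (0,3): δ = 80.66°  ·
  (0,4): δ = 15.97°  ✓
  (0,5): δ = 28.55°  ✓
  (0,6): δ = 77.79°  ·
  (0,7): δ = 138.57°  ·
  (1,2): δ = 155.37°  ·
  (1,3): δ = 105.29°  ·
  (1,4): δ = 40.59°  ✓
  (1,5): δ = 3.92°  ✓
  (1,6): δ = 53.16°  ✓
  (1,7): δ = 113.95°  ·
  (2,3): δ = 129.91°  ·
  (2,4): δ = 65.22°  ✓
  (2,5): δ = 20.71°  ✓
  (2,6): δ = 28.54°  ✓
  (2,7): δ = 89.32°  ·
  (3,4): δ = 115.31°  ·
  (3,5): δ = 70.79°  ✓
  (3,6): δ = 21.55°  ✓
  (3,7): δ = 39.23°  ✓
  (4,5): δ = 135.49°  ·
  (4,6): δ = 86.24°  ·
  (4,7): δ = 25.46°  ✓
  (5,6): δ = 130.75°  ·
  (5,7): δ = 69.97°  ✓
  (6,7): δ = 119.22°  ·
antipodal pairs: 13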